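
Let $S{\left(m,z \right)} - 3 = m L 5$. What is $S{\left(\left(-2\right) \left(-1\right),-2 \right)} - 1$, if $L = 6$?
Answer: $62$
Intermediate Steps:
$S{\left(m,z \right)} = 3 + 30 m$ ($S{\left(m,z \right)} = 3 + m 6 \cdot 5 = 3 + 6 m 5 = 3 + 30 m$)
$S{\left(\left(-2\right) \left(-1\right),-2 \right)} - 1 = \left(3 + 30 \left(\left(-2\right) \left(-1\right)\right)\right) - 1 = \left(3 + 30 \cdot 2\right) - 1 = \left(3 + 60\right) - 1 = 63 - 1 = 62$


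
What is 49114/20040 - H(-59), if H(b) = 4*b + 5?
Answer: 2339177/10020 ≈ 233.45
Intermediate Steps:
H(b) = 5 + 4*b
49114/20040 - H(-59) = 49114/20040 - (5 + 4*(-59)) = 49114*(1/20040) - (5 - 236) = 24557/10020 - 1*(-231) = 24557/10020 + 231 = 2339177/10020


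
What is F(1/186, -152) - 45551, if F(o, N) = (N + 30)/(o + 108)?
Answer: -915096731/20089 ≈ -45552.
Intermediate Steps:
F(o, N) = (30 + N)/(108 + o)
F(1/186, -152) - 45551 = (30 - 152)/(108 + 1/186) - 45551 = -122/(108 + 1/186) - 45551 = -122/(20089/186) - 45551 = (186/20089)*(-122) - 45551 = -22692/20089 - 45551 = -915096731/20089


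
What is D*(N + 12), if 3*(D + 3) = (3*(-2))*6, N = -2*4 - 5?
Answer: 15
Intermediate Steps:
N = -13 (N = -8 - 5 = -13)
D = -15 (D = -3 + ((3*(-2))*6)/3 = -3 + (-6*6)/3 = -3 + (1/3)*(-36) = -3 - 12 = -15)
D*(N + 12) = -15*(-13 + 12) = -15*(-1) = 15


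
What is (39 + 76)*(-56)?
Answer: -6440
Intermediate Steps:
(39 + 76)*(-56) = 115*(-56) = -6440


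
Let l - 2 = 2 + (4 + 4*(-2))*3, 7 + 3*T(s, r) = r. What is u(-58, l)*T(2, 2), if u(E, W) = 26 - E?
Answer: -140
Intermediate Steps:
T(s, r) = -7/3 + r/3
l = -8 (l = 2 + (2 + (4 + 4*(-2))*3) = 2 + (2 + (4 - 8)*3) = 2 + (2 - 4*3) = 2 + (2 - 12) = 2 - 10 = -8)
u(-58, l)*T(2, 2) = (26 - 1*(-58))*(-7/3 + (⅓)*2) = (26 + 58)*(-7/3 + ⅔) = 84*(-5/3) = -140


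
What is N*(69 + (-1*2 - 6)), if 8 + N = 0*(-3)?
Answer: -488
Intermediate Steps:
N = -8 (N = -8 + 0*(-3) = -8 + 0 = -8)
N*(69 + (-1*2 - 6)) = -8*(69 + (-1*2 - 6)) = -8*(69 + (-2 - 6)) = -8*(69 - 8) = -8*61 = -488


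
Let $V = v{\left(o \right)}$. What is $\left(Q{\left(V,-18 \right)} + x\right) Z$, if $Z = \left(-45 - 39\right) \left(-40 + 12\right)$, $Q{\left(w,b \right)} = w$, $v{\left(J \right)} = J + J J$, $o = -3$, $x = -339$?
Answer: $-783216$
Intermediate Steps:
$v{\left(J \right)} = J + J^{2}$
$V = 6$ ($V = - 3 \left(1 - 3\right) = \left(-3\right) \left(-2\right) = 6$)
$Z = 2352$ ($Z = \left(-84\right) \left(-28\right) = 2352$)
$\left(Q{\left(V,-18 \right)} + x\right) Z = \left(6 - 339\right) 2352 = \left(-333\right) 2352 = -783216$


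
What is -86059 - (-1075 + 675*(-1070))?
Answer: 637266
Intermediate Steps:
-86059 - (-1075 + 675*(-1070)) = -86059 - (-1075 - 722250) = -86059 - 1*(-723325) = -86059 + 723325 = 637266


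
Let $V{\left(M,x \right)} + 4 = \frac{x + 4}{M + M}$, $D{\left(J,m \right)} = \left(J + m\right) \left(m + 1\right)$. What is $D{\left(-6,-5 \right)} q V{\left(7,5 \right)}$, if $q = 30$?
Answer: $- \frac{31020}{7} \approx -4431.4$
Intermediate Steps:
$D{\left(J,m \right)} = \left(1 + m\right) \left(J + m\right)$ ($D{\left(J,m \right)} = \left(J + m\right) \left(1 + m\right) = \left(1 + m\right) \left(J + m\right)$)
$V{\left(M,x \right)} = -4 + \frac{4 + x}{2 M}$ ($V{\left(M,x \right)} = -4 + \frac{x + 4}{M + M} = -4 + \frac{4 + x}{2 M}$)
$D{\left(-6,-5 \right)} q V{\left(7,5 \right)} = \left(-6 - 5 + \left(-5\right)^{2} - -30\right) 30 \frac{4 + 5 - 56}{2 \cdot 7} = \left(-6 - 5 + 25 + 30\right) 30 \cdot \frac{1}{2} \cdot \frac{1}{7} \left(4 + 5 - 56\right) = 44 \cdot 30 \cdot \frac{1}{2} \cdot \frac{1}{7} \left(-47\right) = 1320 \left(- \frac{47}{14}\right) = - \frac{31020}{7}$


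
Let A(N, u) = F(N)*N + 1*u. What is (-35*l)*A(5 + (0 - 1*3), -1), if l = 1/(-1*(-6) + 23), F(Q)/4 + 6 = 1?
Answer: 1435/29 ≈ 49.483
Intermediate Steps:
F(Q) = -20 (F(Q) = -24 + 4*1 = -24 + 4 = -20)
l = 1/29 (l = 1/(6 + 23) = 1/29 ≈ 0.034483)
A(N, u) = u - 20*N (A(N, u) = -20*N + 1*u = -20*N + u = u - 20*N)
(-35*l)*A(5 + (0 - 1*3), -1) = (-35*1/29)*(-1 - 20*(5 + (0 - 1*3))) = -35*(-1 - 20*(5 + (0 - 3)))/29 = -35*(-1 - 20*(5 - 3))/29 = -35*(-1 - 20*2)/29 = -35*(-1 - 40)/29 = -35/29*(-41) = 1435/29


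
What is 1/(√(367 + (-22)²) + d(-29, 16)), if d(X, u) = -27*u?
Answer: -432/185773 - √851/185773 ≈ -0.0024824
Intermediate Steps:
1/(√(367 + (-22)²) + d(-29, 16)) = 1/(√(367 + (-22)²) - 27*16) = 1/(√(367 + 484) - 432) = 1/(√851 - 432) = 1/(-432 + √851)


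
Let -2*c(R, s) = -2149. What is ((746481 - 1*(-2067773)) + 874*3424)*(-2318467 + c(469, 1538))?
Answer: -13456704290775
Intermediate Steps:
c(R, s) = 2149/2 (c(R, s) = -1/2*(-2149) = 2149/2)
((746481 - 1*(-2067773)) + 874*3424)*(-2318467 + c(469, 1538)) = ((746481 - 1*(-2067773)) + 874*3424)*(-2318467 + 2149/2) = ((746481 + 2067773) + 2992576)*(-4634785/2) = (2814254 + 2992576)*(-4634785/2) = 5806830*(-4634785/2) = -13456704290775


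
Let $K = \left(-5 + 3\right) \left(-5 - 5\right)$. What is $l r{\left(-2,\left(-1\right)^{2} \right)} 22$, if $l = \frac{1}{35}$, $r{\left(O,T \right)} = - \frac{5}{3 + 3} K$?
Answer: $- \frac{220}{21} \approx -10.476$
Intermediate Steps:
$K = 20$ ($K = \left(-2\right) \left(-10\right) = 20$)
$r{\left(O,T \right)} = - \frac{50}{3}$ ($r{\left(O,T \right)} = - \frac{5}{3 + 3} \cdot 20 = - \frac{5}{6} \cdot 20 = \left(-5\right) \frac{1}{6} \cdot 20 = \left(- \frac{5}{6}\right) 20 = - \frac{50}{3}$)
$l = \frac{1}{35} \approx 0.028571$
$l r{\left(-2,\left(-1\right)^{2} \right)} 22 = \frac{1}{35} \left(- \frac{50}{3}\right) 22 = \left(- \frac{10}{21}\right) 22 = - \frac{220}{21}$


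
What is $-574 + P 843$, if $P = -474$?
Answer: $-400156$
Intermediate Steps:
$-574 + P 843 = -574 - 399582 = -400156$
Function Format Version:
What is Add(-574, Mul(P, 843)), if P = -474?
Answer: -400156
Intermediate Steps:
Add(-574, Mul(P, 843)) = Add(-574, Mul(-474, 843)) = Add(-574, -399582) = -400156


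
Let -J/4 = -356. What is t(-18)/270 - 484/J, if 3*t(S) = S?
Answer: -5801/16020 ≈ -0.36211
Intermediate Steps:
J = 1424 (J = -4*(-356) = 1424)
t(S) = S/3
t(-18)/270 - 484/J = ((⅓)*(-18))/270 - 484/1424 = -6*1/270 - 484*1/1424 = -1/45 - 121/356 = -5801/16020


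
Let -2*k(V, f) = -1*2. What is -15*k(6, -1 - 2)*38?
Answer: -570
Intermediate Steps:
k(V, f) = 1 (k(V, f) = -(-1)*2/2 = -½*(-2) = 1)
-15*k(6, -1 - 2)*38 = -15*1*38 = -15*38 = -570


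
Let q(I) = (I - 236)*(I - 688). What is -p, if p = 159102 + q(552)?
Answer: -116126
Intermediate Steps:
q(I) = (-688 + I)*(-236 + I) (q(I) = (-236 + I)*(-688 + I) = (-688 + I)*(-236 + I))
p = 116126 (p = 159102 + (162368 + 552² - 924*552) = 159102 + (162368 + 304704 - 510048) = 159102 - 42976 = 116126)
-p = -1*116126 = -116126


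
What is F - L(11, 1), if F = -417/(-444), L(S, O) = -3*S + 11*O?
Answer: 3395/148 ≈ 22.939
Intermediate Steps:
F = 139/148 (F = -417*(-1/444) = 139/148 ≈ 0.93919)
F - L(11, 1) = 139/148 - (-3*11 + 11*1) = 139/148 - (-33 + 11) = 139/148 - 1*(-22) = 139/148 + 22 = 3395/148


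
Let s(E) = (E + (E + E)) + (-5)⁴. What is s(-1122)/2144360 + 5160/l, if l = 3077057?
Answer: 2630684363/6598317948520 ≈ 0.00039869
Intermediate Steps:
s(E) = 625 + 3*E (s(E) = (E + 2*E) + 625 = 3*E + 625 = 625 + 3*E)
s(-1122)/2144360 + 5160/l = (625 + 3*(-1122))/2144360 + 5160/3077057 = (625 - 3366)*(1/2144360) + 5160*(1/3077057) = -2741*1/2144360 + 5160/3077057 = -2741/2144360 + 5160/3077057 = 2630684363/6598317948520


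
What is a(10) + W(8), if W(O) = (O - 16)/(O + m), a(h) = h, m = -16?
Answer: 11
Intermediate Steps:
W(O) = 1 (W(O) = (O - 16)/(O - 16) = (-16 + O)/(-16 + O) = 1)
a(10) + W(8) = 10 + 1 = 11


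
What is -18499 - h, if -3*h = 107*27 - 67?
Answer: -52675/3 ≈ -17558.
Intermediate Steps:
h = -2822/3 (h = -(107*27 - 67)/3 = -(2889 - 67)/3 = -⅓*2822 = -2822/3 ≈ -940.67)
-18499 - h = -18499 - 1*(-2822/3) = -18499 + 2822/3 = -52675/3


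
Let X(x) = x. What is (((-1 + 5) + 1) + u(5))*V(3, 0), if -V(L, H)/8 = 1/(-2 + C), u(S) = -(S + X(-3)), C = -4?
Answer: 4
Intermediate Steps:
u(S) = 3 - S (u(S) = -(S - 3) = -(-3 + S) = 3 - S)
V(L, H) = 4/3 (V(L, H) = -8/(-2 - 4) = -8/(-6) = -8*(-1/6) = 4/3)
(((-1 + 5) + 1) + u(5))*V(3, 0) = (((-1 + 5) + 1) + (3 - 1*5))*(4/3) = ((4 + 1) + (3 - 5))*(4/3) = (5 - 2)*(4/3) = 3*(4/3) = 4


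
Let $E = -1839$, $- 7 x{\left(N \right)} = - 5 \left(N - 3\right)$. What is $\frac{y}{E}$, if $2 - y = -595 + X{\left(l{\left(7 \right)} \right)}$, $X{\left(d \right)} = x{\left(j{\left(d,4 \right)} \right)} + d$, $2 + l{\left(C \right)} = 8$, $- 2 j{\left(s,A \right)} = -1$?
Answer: $- \frac{8299}{25746} \approx -0.32234$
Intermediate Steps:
$j{\left(s,A \right)} = \frac{1}{2}$ ($j{\left(s,A \right)} = \left(- \frac{1}{2}\right) \left(-1\right) = \frac{1}{2}$)
$x{\left(N \right)} = - \frac{15}{7} + \frac{5 N}{7}$ ($x{\left(N \right)} = - \frac{\left(-5\right) \left(N - 3\right)}{7} = - \frac{\left(-5\right) \left(-3 + N\right)}{7} = - \frac{15 - 5 N}{7} = - \frac{15}{7} + \frac{5 N}{7}$)
$l{\left(C \right)} = 6$ ($l{\left(C \right)} = -2 + 8 = 6$)
$X{\left(d \right)} = - \frac{25}{14} + d$ ($X{\left(d \right)} = \left(- \frac{15}{7} + \frac{5}{7} \cdot \frac{1}{2}\right) + d = \left(- \frac{15}{7} + \frac{5}{14}\right) + d = - \frac{25}{14} + d$)
$y = \frac{8299}{14}$ ($y = 2 - \left(-595 + \left(- \frac{25}{14} + 6\right)\right) = 2 - \left(-595 + \frac{59}{14}\right) = 2 - - \frac{8271}{14} = 2 + \frac{8271}{14} = \frac{8299}{14} \approx 592.79$)
$\frac{y}{E} = \frac{8299}{14 \left(-1839\right)} = \frac{8299}{14} \left(- \frac{1}{1839}\right) = - \frac{8299}{25746}$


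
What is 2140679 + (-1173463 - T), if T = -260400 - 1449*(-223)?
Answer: 904489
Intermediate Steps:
T = 62727 (T = -260400 + 323127 = 62727)
2140679 + (-1173463 - T) = 2140679 + (-1173463 - 1*62727) = 2140679 + (-1173463 - 62727) = 2140679 - 1236190 = 904489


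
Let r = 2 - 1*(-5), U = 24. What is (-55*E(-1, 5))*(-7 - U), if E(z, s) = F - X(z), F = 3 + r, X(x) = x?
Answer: 18755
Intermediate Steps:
r = 7 (r = 2 + 5 = 7)
F = 10 (F = 3 + 7 = 10)
E(z, s) = 10 - z
(-55*E(-1, 5))*(-7 - U) = (-55*(10 - 1*(-1)))*(-7 - 1*24) = (-55*(10 + 1))*(-7 - 24) = -55*11*(-31) = -605*(-31) = 18755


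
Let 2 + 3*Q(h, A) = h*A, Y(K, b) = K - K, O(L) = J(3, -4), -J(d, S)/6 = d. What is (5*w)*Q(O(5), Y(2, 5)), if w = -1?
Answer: 10/3 ≈ 3.3333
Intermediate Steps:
J(d, S) = -6*d
O(L) = -18 (O(L) = -6*3 = -18)
Y(K, b) = 0
Q(h, A) = -⅔ + A*h/3 (Q(h, A) = -⅔ + (h*A)/3 = -⅔ + (A*h)/3 = -⅔ + A*h/3)
(5*w)*Q(O(5), Y(2, 5)) = (5*(-1))*(-⅔ + (⅓)*0*(-18)) = -5*(-⅔ + 0) = -5*(-⅔) = 10/3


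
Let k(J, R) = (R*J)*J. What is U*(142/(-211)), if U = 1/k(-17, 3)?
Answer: -142/182937 ≈ -0.00077622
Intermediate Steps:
k(J, R) = R*J**2 (k(J, R) = (J*R)*J = R*J**2)
U = 1/867 (U = 1/(3*(-17)**2) = 1/(3*289) = 1/867 ≈ 0.0011534)
U*(142/(-211)) = (142/(-211))/867 = (142*(-1/211))/867 = (1/867)*(-142/211) = -142/182937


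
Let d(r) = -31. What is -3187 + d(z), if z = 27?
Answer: -3218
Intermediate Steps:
-3187 + d(z) = -3187 - 31 = -3218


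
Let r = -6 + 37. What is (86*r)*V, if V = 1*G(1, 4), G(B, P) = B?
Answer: 2666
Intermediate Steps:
r = 31
V = 1 (V = 1*1 = 1)
(86*r)*V = (86*31)*1 = 2666*1 = 2666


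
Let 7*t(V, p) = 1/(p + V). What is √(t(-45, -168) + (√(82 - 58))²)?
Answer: √53352453/1491 ≈ 4.8989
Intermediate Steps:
t(V, p) = 1/(7*(V + p)) (t(V, p) = 1/(7*(p + V)) = 1/(7*(V + p)))
√(t(-45, -168) + (√(82 - 58))²) = √(1/(7*(-45 - 168)) + (√(82 - 58))²) = √((⅐)/(-213) + (√24)²) = √((⅐)*(-1/213) + (2*√6)²) = √(-1/1491 + 24) = √(35783/1491) = √53352453/1491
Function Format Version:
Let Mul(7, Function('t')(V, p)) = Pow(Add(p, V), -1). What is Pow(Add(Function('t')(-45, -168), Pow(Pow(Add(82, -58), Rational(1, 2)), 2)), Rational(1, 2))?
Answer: Mul(Rational(1, 1491), Pow(53352453, Rational(1, 2))) ≈ 4.8989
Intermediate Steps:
Function('t')(V, p) = Mul(Rational(1, 7), Pow(Add(V, p), -1)) (Function('t')(V, p) = Mul(Rational(1, 7), Pow(Add(p, V), -1)) = Mul(Rational(1, 7), Pow(Add(V, p), -1)))
Pow(Add(Function('t')(-45, -168), Pow(Pow(Add(82, -58), Rational(1, 2)), 2)), Rational(1, 2)) = Pow(Add(Mul(Rational(1, 7), Pow(Add(-45, -168), -1)), Pow(Pow(Add(82, -58), Rational(1, 2)), 2)), Rational(1, 2)) = Pow(Add(Mul(Rational(1, 7), Pow(-213, -1)), Pow(Pow(24, Rational(1, 2)), 2)), Rational(1, 2)) = Pow(Add(Mul(Rational(1, 7), Rational(-1, 213)), Pow(Mul(2, Pow(6, Rational(1, 2))), 2)), Rational(1, 2)) = Pow(Add(Rational(-1, 1491), 24), Rational(1, 2)) = Pow(Rational(35783, 1491), Rational(1, 2)) = Mul(Rational(1, 1491), Pow(53352453, Rational(1, 2)))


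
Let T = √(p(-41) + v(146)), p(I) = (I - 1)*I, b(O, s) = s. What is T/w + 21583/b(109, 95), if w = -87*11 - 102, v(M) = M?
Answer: 21583/95 - 2*√467/1059 ≈ 227.15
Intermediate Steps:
p(I) = I*(-1 + I) (p(I) = (-1 + I)*I = I*(-1 + I))
w = -1059 (w = -957 - 102 = -1059)
T = 2*√467 (T = √(-41*(-1 - 41) + 146) = √(-41*(-42) + 146) = √(1722 + 146) = √1868 = 2*√467 ≈ 43.220)
T/w + 21583/b(109, 95) = (2*√467)/(-1059) + 21583/95 = (2*√467)*(-1/1059) + 21583*(1/95) = -2*√467/1059 + 21583/95 = 21583/95 - 2*√467/1059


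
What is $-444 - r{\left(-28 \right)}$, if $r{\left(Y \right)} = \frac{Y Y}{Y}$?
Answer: $-416$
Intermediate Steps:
$r{\left(Y \right)} = Y$ ($r{\left(Y \right)} = \frac{Y^{2}}{Y} = Y$)
$-444 - r{\left(-28 \right)} = -444 - -28 = -444 + 28 = -416$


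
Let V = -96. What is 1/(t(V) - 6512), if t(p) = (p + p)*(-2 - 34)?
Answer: 1/400 ≈ 0.0025000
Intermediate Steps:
t(p) = -72*p (t(p) = (2*p)*(-36) = -72*p)
1/(t(V) - 6512) = 1/(-72*(-96) - 6512) = 1/(6912 - 6512) = 1/400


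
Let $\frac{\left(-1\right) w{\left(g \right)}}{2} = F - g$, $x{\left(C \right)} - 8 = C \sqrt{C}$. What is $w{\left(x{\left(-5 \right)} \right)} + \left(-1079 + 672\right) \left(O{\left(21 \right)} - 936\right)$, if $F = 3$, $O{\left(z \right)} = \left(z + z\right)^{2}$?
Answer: $-336986 - 10 i \sqrt{5} \approx -3.3699 \cdot 10^{5} - 22.361 i$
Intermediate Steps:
$x{\left(C \right)} = 8 + C^{\frac{3}{2}}$ ($x{\left(C \right)} = 8 + C \sqrt{C} = 8 + C^{\frac{3}{2}}$)
$O{\left(z \right)} = 4 z^{2}$ ($O{\left(z \right)} = \left(2 z\right)^{2} = 4 z^{2}$)
$w{\left(g \right)} = -6 + 2 g$ ($w{\left(g \right)} = - 2 \left(3 - g\right) = -6 + 2 g$)
$w{\left(x{\left(-5 \right)} \right)} + \left(-1079 + 672\right) \left(O{\left(21 \right)} - 936\right) = \left(-6 + 2 \left(8 + \left(-5\right)^{\frac{3}{2}}\right)\right) + \left(-1079 + 672\right) \left(4 \cdot 21^{2} - 936\right) = \left(-6 + 2 \left(8 - 5 i \sqrt{5}\right)\right) - 407 \left(4 \cdot 441 - 936\right) = \left(-6 + \left(16 - 10 i \sqrt{5}\right)\right) - 407 \left(1764 - 936\right) = \left(10 - 10 i \sqrt{5}\right) - 336996 = -336986 - 10 i \sqrt{5}$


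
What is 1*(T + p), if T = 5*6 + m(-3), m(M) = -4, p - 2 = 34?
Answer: 62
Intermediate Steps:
p = 36 (p = 2 + 34 = 36)
T = 26 (T = 5*6 - 4 = 30 - 4 = 26)
1*(T + p) = 1*(26 + 36) = 1*62 = 62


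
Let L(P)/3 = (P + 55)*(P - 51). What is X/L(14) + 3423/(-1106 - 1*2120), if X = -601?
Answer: -24277931/24707934 ≈ -0.98260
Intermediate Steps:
L(P) = 3*(-51 + P)*(55 + P) (L(P) = 3*((P + 55)*(P - 51)) = 3*((55 + P)*(-51 + P)) = 3*((-51 + P)*(55 + P)) = 3*(-51 + P)*(55 + P))
X/L(14) + 3423/(-1106 - 1*2120) = -601/(-8415 + 3*14² + 12*14) + 3423/(-1106 - 1*2120) = -601/(-8415 + 3*196 + 168) + 3423/(-1106 - 2120) = -601/(-8415 + 588 + 168) + 3423/(-3226) = -601/(-7659) + 3423*(-1/3226) = -601*(-1/7659) - 3423/3226 = 601/7659 - 3423/3226 = -24277931/24707934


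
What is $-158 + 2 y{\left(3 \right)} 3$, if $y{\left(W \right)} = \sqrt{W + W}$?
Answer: $-158 + 6 \sqrt{6} \approx -143.3$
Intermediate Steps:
$y{\left(W \right)} = \sqrt{2} \sqrt{W}$ ($y{\left(W \right)} = \sqrt{2 W} = \sqrt{2} \sqrt{W}$)
$-158 + 2 y{\left(3 \right)} 3 = -158 + 2 \sqrt{2} \sqrt{3} \cdot 3 = -158 + 2 \sqrt{6} \cdot 3 = -158 + 6 \sqrt{6}$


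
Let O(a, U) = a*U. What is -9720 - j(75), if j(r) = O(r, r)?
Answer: -15345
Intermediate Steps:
O(a, U) = U*a
j(r) = r² (j(r) = r*r = r²)
-9720 - j(75) = -9720 - 1*75² = -9720 - 1*5625 = -9720 - 5625 = -15345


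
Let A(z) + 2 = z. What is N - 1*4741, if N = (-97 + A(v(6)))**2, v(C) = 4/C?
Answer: 44356/9 ≈ 4928.4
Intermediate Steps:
A(z) = -2 + z
N = 87025/9 (N = (-97 + (-2 + 4/6))**2 = (-97 + (-2 + 4*(1/6)))**2 = (-97 + (-2 + 2/3))**2 = (-97 - 4/3)**2 = (-295/3)**2 = 87025/9 ≈ 9669.4)
N - 1*4741 = 87025/9 - 1*4741 = 87025/9 - 4741 = 44356/9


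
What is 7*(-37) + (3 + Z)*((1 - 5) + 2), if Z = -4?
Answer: -257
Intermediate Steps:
7*(-37) + (3 + Z)*((1 - 5) + 2) = 7*(-37) + (3 - 4)*((1 - 5) + 2) = -259 - (-4 + 2) = -259 - 1*(-2) = -259 + 2 = -257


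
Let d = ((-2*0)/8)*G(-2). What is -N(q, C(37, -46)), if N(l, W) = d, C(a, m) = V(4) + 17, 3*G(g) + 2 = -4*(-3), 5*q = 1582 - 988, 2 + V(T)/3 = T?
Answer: 0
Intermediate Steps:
V(T) = -6 + 3*T
q = 594/5 (q = (1582 - 988)/5 = (1/5)*594 = 594/5 ≈ 118.80)
G(g) = 10/3 (G(g) = -2/3 + (-4*(-3))/3 = -2/3 + (1/3)*12 = -2/3 + 4 = 10/3)
d = 0 (d = ((-2*0)/8)*(10/3) = ((1/8)*0)*(10/3) = 0*(10/3) = 0)
C(a, m) = 23 (C(a, m) = (-6 + 3*4) + 17 = (-6 + 12) + 17 = 6 + 17 = 23)
N(l, W) = 0
-N(q, C(37, -46)) = -1*0 = 0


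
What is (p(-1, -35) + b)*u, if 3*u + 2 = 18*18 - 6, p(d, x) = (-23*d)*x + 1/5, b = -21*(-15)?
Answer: -773884/15 ≈ -51592.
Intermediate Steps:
b = 315
p(d, x) = ⅕ - 23*d*x (p(d, x) = -23*d*x + ⅕ = ⅕ - 23*d*x)
u = 316/3 (u = -⅔ + (18*18 - 6)/3 = -⅔ + (324 - 6)/3 = -⅔ + (⅓)*318 = -⅔ + 106 = 316/3 ≈ 105.33)
(p(-1, -35) + b)*u = ((⅕ - 23*(-1)*(-35)) + 315)*(316/3) = ((⅕ - 805) + 315)*(316/3) = (-4024/5 + 315)*(316/3) = -2449/5*316/3 = -773884/15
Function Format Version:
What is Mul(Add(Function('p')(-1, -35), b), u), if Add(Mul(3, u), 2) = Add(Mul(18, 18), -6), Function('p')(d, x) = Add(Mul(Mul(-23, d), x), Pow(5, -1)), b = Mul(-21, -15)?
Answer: Rational(-773884, 15) ≈ -51592.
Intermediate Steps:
b = 315
Function('p')(d, x) = Add(Rational(1, 5), Mul(-23, d, x)) (Function('p')(d, x) = Add(Mul(-23, d, x), Rational(1, 5)) = Add(Rational(1, 5), Mul(-23, d, x)))
u = Rational(316, 3) (u = Add(Rational(-2, 3), Mul(Rational(1, 3), Add(Mul(18, 18), -6))) = Add(Rational(-2, 3), Mul(Rational(1, 3), Add(324, -6))) = Add(Rational(-2, 3), Mul(Rational(1, 3), 318)) = Add(Rational(-2, 3), 106) = Rational(316, 3) ≈ 105.33)
Mul(Add(Function('p')(-1, -35), b), u) = Mul(Add(Add(Rational(1, 5), Mul(-23, -1, -35)), 315), Rational(316, 3)) = Mul(Add(Add(Rational(1, 5), -805), 315), Rational(316, 3)) = Mul(Add(Rational(-4024, 5), 315), Rational(316, 3)) = Mul(Rational(-2449, 5), Rational(316, 3)) = Rational(-773884, 15)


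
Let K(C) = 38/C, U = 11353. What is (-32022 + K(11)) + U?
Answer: -227321/11 ≈ -20666.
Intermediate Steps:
(-32022 + K(11)) + U = (-32022 + 38/11) + 11353 = -352204/11 + 11353 = -227321/11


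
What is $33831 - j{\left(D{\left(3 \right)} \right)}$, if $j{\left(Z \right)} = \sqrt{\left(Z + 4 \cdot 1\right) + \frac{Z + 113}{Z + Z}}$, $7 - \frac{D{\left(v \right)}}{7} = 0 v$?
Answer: $33831 - \frac{\sqrt{2678}}{7} \approx 33824.0$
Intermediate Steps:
$D{\left(v \right)} = 49$ ($D{\left(v \right)} = 49 - 7 \cdot 0 v = 49 - 0 = 49 + 0 = 49$)
$j{\left(Z \right)} = \sqrt{4 + Z + \frac{113 + Z}{2 Z}}$ ($j{\left(Z \right)} = \sqrt{\left(Z + 4\right) + \frac{113 + Z}{2 Z}} = \sqrt{\left(4 + Z\right) + \left(113 + Z\right) \frac{1}{2 Z}} = \sqrt{\left(4 + Z\right) + \frac{113 + Z}{2 Z}} = \sqrt{4 + Z + \frac{113 + Z}{2 Z}}$)
$33831 - j{\left(D{\left(3 \right)} \right)} = 33831 - \frac{\sqrt{18 + 4 \cdot 49 + \frac{226}{49}}}{2} = 33831 - \frac{\sqrt{18 + 196 + 226 \cdot \frac{1}{49}}}{2} = 33831 - \frac{\sqrt{18 + 196 + \frac{226}{49}}}{2} = 33831 - \frac{\sqrt{\frac{10712}{49}}}{2} = 33831 - \frac{\frac{2}{7} \sqrt{2678}}{2} = 33831 - \frac{\sqrt{2678}}{7}$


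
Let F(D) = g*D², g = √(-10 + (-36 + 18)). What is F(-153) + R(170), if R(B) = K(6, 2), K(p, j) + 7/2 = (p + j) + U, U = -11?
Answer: -13/2 + 46818*I*√7 ≈ -6.5 + 1.2387e+5*I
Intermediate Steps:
g = 2*I*√7 (g = √(-10 - 18) = √(-28) = 2*I*√7 ≈ 5.2915*I)
K(p, j) = -29/2 + j + p (K(p, j) = -7/2 + ((p + j) - 11) = -7/2 + ((j + p) - 11) = -7/2 + (-11 + j + p) = -29/2 + j + p)
R(B) = -13/2 (R(B) = -29/2 + 2 + 6 = -13/2)
F(D) = 2*I*√7*D² (F(D) = (2*I*√7)*D² = 2*I*√7*D²)
F(-153) + R(170) = 2*I*√7*(-153)² - 13/2 = 2*I*√7*23409 - 13/2 = 46818*I*√7 - 13/2 = -13/2 + 46818*I*√7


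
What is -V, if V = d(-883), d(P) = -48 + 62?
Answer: -14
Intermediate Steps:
d(P) = 14
V = 14
-V = -1*14 = -14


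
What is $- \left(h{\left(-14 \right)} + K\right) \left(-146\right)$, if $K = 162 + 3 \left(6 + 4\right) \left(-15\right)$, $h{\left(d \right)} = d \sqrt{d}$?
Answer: $-42048 - 2044 i \sqrt{14} \approx -42048.0 - 7647.9 i$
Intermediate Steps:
$h{\left(d \right)} = d^{\frac{3}{2}}$
$K = -288$ ($K = 162 + 3 \cdot 10 \left(-15\right) = 162 + 30 \left(-15\right) = 162 - 450 = -288$)
$- \left(h{\left(-14 \right)} + K\right) \left(-146\right) = - \left(\left(-14\right)^{\frac{3}{2}} - 288\right) \left(-146\right) = - \left(- 14 i \sqrt{14} - 288\right) \left(-146\right) = - \left(-288 - 14 i \sqrt{14}\right) \left(-146\right) = - (42048 + 2044 i \sqrt{14}) = -42048 - 2044 i \sqrt{14}$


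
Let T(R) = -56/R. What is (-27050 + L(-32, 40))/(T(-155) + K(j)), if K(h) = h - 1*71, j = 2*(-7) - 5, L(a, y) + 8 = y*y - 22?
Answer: 1974700/6947 ≈ 284.25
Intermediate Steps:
L(a, y) = -30 + y² (L(a, y) = -8 + (y*y - 22) = -8 + (y² - 22) = -8 + (-22 + y²) = -30 + y²)
j = -19 (j = -14 - 5 = -19)
K(h) = -71 + h (K(h) = h - 71 = -71 + h)
(-27050 + L(-32, 40))/(T(-155) + K(j)) = (-27050 + (-30 + 40²))/(-56/(-155) + (-71 - 19)) = (-27050 + (-30 + 1600))/(-56*(-1/155) - 90) = (-27050 + 1570)/(56/155 - 90) = -25480/(-13894/155) = -25480*(-155/13894) = 1974700/6947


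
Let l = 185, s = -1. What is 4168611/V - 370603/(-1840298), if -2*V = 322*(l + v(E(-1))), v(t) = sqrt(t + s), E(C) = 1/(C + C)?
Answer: -2834365609016261/20281800958034 + 4168611*I*sqrt(6)/11020933 ≈ -139.75 + 0.92651*I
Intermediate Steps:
E(C) = 1/(2*C)
v(t) = sqrt(-1 + t) (v(t) = sqrt(t - 1) = sqrt(-1 + t))
V = -29785 - 161*I*sqrt(6)/2 (V = -161*(185 + sqrt(-1 + (1/2)/(-1))) = -161*(185 + sqrt(-1 + (1/2)*(-1))) = -161*(185 + sqrt(-1 - 1/2)) = -161*(185 + sqrt(-3/2)) = -161*(185 + I*sqrt(6)/2) = -(59570 + 161*I*sqrt(6))/2 = -29785 - 161*I*sqrt(6)/2 ≈ -29785.0 - 197.18*I)
4168611/V - 370603/(-1840298) = 4168611/(-29785 - 161*I*sqrt(6)/2) - 370603/(-1840298) = 4168611/(-29785 - 161*I*sqrt(6)/2) - 370603*(-1/1840298) = 4168611/(-29785 - 161*I*sqrt(6)/2) + 370603/1840298 = 370603/1840298 + 4168611/(-29785 - 161*I*sqrt(6)/2)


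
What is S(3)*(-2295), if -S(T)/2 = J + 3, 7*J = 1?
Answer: 100980/7 ≈ 14426.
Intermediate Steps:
J = ⅐ (J = (⅐)*1 = ⅐ ≈ 0.14286)
S(T) = -44/7 (S(T) = -2*(⅐ + 3) = -2*22/7 = -44/7)
S(3)*(-2295) = -44/7*(-2295) = 100980/7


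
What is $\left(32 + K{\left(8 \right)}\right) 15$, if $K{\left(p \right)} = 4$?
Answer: $540$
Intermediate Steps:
$\left(32 + K{\left(8 \right)}\right) 15 = \left(32 + 4\right) 15 = 36 \cdot 15 = 540$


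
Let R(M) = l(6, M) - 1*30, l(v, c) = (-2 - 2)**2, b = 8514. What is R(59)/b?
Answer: -7/4257 ≈ -0.0016444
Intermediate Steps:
l(v, c) = 16 (l(v, c) = (-4)**2 = 16)
R(M) = -14 (R(M) = 16 - 1*30 = 16 - 30 = -14)
R(59)/b = -14/8514 = -14*1/8514 = -7/4257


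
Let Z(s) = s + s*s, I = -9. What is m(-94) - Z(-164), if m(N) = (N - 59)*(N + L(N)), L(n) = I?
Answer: -10973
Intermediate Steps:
L(n) = -9
Z(s) = s + s**2
m(N) = (-59 + N)*(-9 + N) (m(N) = (N - 59)*(N - 9) = (-59 + N)*(-9 + N))
m(-94) - Z(-164) = (531 + (-94)**2 - 68*(-94)) - (-164)*(1 - 164) = (531 + 8836 + 6392) - (-164)*(-163) = 15759 - 1*26732 = 15759 - 26732 = -10973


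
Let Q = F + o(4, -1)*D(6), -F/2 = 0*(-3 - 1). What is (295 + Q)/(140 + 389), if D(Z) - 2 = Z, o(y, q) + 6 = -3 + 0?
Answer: 223/529 ≈ 0.42155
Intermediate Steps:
o(y, q) = -9 (o(y, q) = -6 + (-3 + 0) = -6 - 3 = -9)
D(Z) = 2 + Z
F = 0 (F = -0*(-3 - 1) = -0*(-4) = -2*0 = 0)
Q = -72 (Q = 0 - 9*(2 + 6) = 0 - 9*8 = 0 - 72 = -72)
(295 + Q)/(140 + 389) = (295 - 72)/(140 + 389) = 223/529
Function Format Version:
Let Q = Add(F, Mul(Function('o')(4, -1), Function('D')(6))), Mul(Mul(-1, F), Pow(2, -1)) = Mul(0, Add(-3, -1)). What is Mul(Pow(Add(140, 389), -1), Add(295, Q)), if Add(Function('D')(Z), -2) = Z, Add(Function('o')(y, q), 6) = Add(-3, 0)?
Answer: Rational(223, 529) ≈ 0.42155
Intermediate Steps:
Function('o')(y, q) = -9 (Function('o')(y, q) = Add(-6, Add(-3, 0)) = Add(-6, -3) = -9)
Function('D')(Z) = Add(2, Z)
F = 0 (F = Mul(-2, Mul(0, Add(-3, -1))) = Mul(-2, Mul(0, -4)) = Mul(-2, 0) = 0)
Q = -72 (Q = Add(0, Mul(-9, Add(2, 6))) = Add(0, Mul(-9, 8)) = Add(0, -72) = -72)
Mul(Pow(Add(140, 389), -1), Add(295, Q)) = Mul(Pow(Add(140, 389), -1), Add(295, -72)) = Mul(Pow(529, -1), 223) = Mul(Rational(1, 529), 223) = Rational(223, 529)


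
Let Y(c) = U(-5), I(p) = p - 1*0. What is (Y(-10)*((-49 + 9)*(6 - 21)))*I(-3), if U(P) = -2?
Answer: 3600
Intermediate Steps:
I(p) = p (I(p) = p + 0 = p)
Y(c) = -2
(Y(-10)*((-49 + 9)*(6 - 21)))*I(-3) = -2*(-49 + 9)*(6 - 21)*(-3) = -(-80)*(-15)*(-3) = -2*600*(-3) = -1200*(-3) = 3600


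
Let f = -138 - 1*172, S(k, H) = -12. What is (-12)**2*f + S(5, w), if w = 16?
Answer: -44652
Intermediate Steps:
f = -310 (f = -138 - 172 = -310)
(-12)**2*f + S(5, w) = (-12)**2*(-310) - 12 = 144*(-310) - 12 = -44640 - 12 = -44652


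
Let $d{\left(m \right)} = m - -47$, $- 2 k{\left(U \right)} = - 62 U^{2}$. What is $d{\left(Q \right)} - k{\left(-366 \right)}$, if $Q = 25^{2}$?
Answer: $-4151964$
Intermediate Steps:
$k{\left(U \right)} = 31 U^{2}$ ($k{\left(U \right)} = - \frac{\left(-62\right) U^{2}}{2} = 31 U^{2}$)
$Q = 625$
$d{\left(m \right)} = 47 + m$ ($d{\left(m \right)} = m + 47 = 47 + m$)
$d{\left(Q \right)} - k{\left(-366 \right)} = \left(47 + 625\right) - 31 \left(-366\right)^{2} = 672 - 31 \cdot 133956 = 672 - 4152636 = -4151964$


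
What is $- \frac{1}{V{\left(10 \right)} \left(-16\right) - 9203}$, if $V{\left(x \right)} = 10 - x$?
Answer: $\frac{1}{9203} \approx 0.00010866$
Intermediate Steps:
$- \frac{1}{V{\left(10 \right)} \left(-16\right) - 9203} = - \frac{1}{\left(10 - 10\right) \left(-16\right) - 9203} = - \frac{1}{0 \left(-16\right) - 9203} = - \frac{1}{0 - 9203} = - \frac{1}{-9203} = \left(-1\right) \left(- \frac{1}{9203}\right) = \frac{1}{9203}$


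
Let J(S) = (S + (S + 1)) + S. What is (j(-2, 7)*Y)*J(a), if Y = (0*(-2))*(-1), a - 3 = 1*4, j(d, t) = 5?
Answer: 0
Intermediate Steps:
a = 7 (a = 3 + 1*4 = 3 + 4 = 7)
J(S) = 1 + 3*S (J(S) = (S + (1 + S)) + S = (1 + 2*S) + S = 1 + 3*S)
Y = 0 (Y = 0*(-1) = 0)
(j(-2, 7)*Y)*J(a) = (5*0)*(1 + 3*7) = 0*(1 + 21) = 0*22 = 0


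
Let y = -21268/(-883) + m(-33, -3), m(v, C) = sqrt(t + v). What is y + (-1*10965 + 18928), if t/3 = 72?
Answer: 7052597/883 + sqrt(183) ≈ 8000.6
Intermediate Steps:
t = 216 (t = 3*72 = 216)
m(v, C) = sqrt(216 + v)
y = 21268/883 + sqrt(183) (y = -21268/(-883) + sqrt(216 - 33) = -21268*(-1/883) + sqrt(183) = 21268/883 + sqrt(183) ≈ 37.614)
y + (-1*10965 + 18928) = (21268/883 + sqrt(183)) + (-1*10965 + 18928) = (21268/883 + sqrt(183)) + (-10965 + 18928) = (21268/883 + sqrt(183)) + 7963 = 7052597/883 + sqrt(183)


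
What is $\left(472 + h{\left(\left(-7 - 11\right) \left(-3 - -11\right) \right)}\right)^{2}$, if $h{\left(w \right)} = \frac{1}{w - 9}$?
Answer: $\frac{5215006225}{23409} \approx 2.2278 \cdot 10^{5}$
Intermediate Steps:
$h{\left(w \right)} = \frac{1}{-9 + w}$
$\left(472 + h{\left(\left(-7 - 11\right) \left(-3 - -11\right) \right)}\right)^{2} = \left(472 + \frac{1}{-9 + \left(-7 - 11\right) \left(-3 - -11\right)}\right)^{2} = \left(472 + \frac{1}{-9 - 18 \left(-3 + 11\right)}\right)^{2} = \left(472 + \frac{1}{-9 - 144}\right)^{2} = \left(472 + \frac{1}{-153}\right)^{2} = \left(472 - \frac{1}{153}\right)^{2} = \left(\frac{72215}{153}\right)^{2} = \frac{5215006225}{23409}$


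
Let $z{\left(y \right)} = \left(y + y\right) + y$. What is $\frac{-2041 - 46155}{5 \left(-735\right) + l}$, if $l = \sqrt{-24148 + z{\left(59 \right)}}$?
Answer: $\frac{44280075}{3382399} + \frac{12049 i \sqrt{23971}}{3382399} \approx 13.091 + 0.55153 i$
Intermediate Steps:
$z{\left(y \right)} = 3 y$ ($z{\left(y \right)} = 2 y + y = 3 y$)
$l = i \sqrt{23971}$ ($l = \sqrt{-24148 + 3 \cdot 59} = \sqrt{-24148 + 177} = \sqrt{-23971} = i \sqrt{23971} \approx 154.83 i$)
$\frac{-2041 - 46155}{5 \left(-735\right) + l} = \frac{-2041 - 46155}{5 \left(-735\right) + i \sqrt{23971}} = - \frac{48196}{-3675 + i \sqrt{23971}}$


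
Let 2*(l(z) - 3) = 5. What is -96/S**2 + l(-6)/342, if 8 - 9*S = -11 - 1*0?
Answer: -279727/12996 ≈ -21.524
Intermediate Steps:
l(z) = 11/2 (l(z) = 3 + (1/2)*5 = 3 + 5/2 = 11/2)
S = 19/9 (S = 8/9 - (-11 - 1*0)/9 = 8/9 - (-11 + 0)/9 = 8/9 - 1/9*(-11) = 8/9 + 11/9 = 19/9 ≈ 2.1111)
-96/S**2 + l(-6)/342 = -96/((19/9)**2) + (11/2)/342 = -96/361/81 + (11/2)*(1/342) = -96*81/361 + 11/684 = -7776/361 + 11/684 = -279727/12996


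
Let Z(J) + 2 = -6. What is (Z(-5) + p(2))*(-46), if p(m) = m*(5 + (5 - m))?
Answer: -368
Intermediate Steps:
Z(J) = -8 (Z(J) = -2 - 6 = -8)
p(m) = m*(10 - m)
(Z(-5) + p(2))*(-46) = (-8 + 2*(10 - 1*2))*(-46) = (-8 + 2*(10 - 2))*(-46) = (-8 + 2*8)*(-46) = (-8 + 16)*(-46) = 8*(-46) = -368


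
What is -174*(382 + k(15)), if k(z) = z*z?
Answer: -105618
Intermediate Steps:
k(z) = z**2
-174*(382 + k(15)) = -174*(382 + 15**2) = -174*(382 + 225) = -174*607 = -105618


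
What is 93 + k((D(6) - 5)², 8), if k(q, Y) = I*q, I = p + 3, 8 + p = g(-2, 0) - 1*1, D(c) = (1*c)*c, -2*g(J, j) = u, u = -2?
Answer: -4712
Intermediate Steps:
g(J, j) = 1 (g(J, j) = -½*(-2) = 1)
D(c) = c² (D(c) = c*c = c²)
p = -8 (p = -8 + (1 - 1*1) = -8 + (1 - 1) = -8 + 0 = -8)
I = -5 (I = -8 + 3 = -5)
k(q, Y) = -5*q
93 + k((D(6) - 5)², 8) = 93 - 5*(6² - 5)² = 93 - 5*(36 - 5)² = 93 - 5*31² = 93 - 5*961 = 93 - 4805 = -4712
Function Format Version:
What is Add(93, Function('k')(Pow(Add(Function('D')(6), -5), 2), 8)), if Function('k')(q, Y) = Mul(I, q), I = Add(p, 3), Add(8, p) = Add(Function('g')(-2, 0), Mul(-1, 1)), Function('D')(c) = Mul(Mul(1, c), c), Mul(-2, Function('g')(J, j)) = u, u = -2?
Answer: -4712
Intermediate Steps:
Function('g')(J, j) = 1 (Function('g')(J, j) = Mul(Rational(-1, 2), -2) = 1)
Function('D')(c) = Pow(c, 2) (Function('D')(c) = Mul(c, c) = Pow(c, 2))
p = -8 (p = Add(-8, Add(1, Mul(-1, 1))) = Add(-8, Add(1, -1)) = Add(-8, 0) = -8)
I = -5 (I = Add(-8, 3) = -5)
Function('k')(q, Y) = Mul(-5, q)
Add(93, Function('k')(Pow(Add(Function('D')(6), -5), 2), 8)) = Add(93, Mul(-5, Pow(Add(Pow(6, 2), -5), 2))) = Add(93, Mul(-5, Pow(Add(36, -5), 2))) = Add(93, Mul(-5, Pow(31, 2))) = Add(93, Mul(-5, 961)) = Add(93, -4805) = -4712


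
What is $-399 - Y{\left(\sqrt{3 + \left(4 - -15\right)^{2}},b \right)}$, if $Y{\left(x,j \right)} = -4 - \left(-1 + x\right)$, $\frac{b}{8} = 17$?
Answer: $-396 + 2 \sqrt{91} \approx -376.92$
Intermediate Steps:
$b = 136$ ($b = 8 \cdot 17 = 136$)
$Y{\left(x,j \right)} = -3 - x$ ($Y{\left(x,j \right)} = -4 - \left(-1 + x\right) = -3 - x$)
$-399 - Y{\left(\sqrt{3 + \left(4 - -15\right)^{2}},b \right)} = -399 - \left(-3 - \sqrt{3 + \left(4 - -15\right)^{2}}\right) = -399 - \left(-3 - \sqrt{3 + \left(4 + \left(20 - 5\right)\right)^{2}}\right) = -399 - \left(-3 - \sqrt{3 + \left(4 + 15\right)^{2}}\right) = -399 - \left(-3 - \sqrt{3 + 19^{2}}\right) = -399 - \left(-3 - \sqrt{3 + 361}\right) = -399 - \left(-3 - \sqrt{364}\right) = -399 - \left(-3 - 2 \sqrt{91}\right) = -399 + \left(3 + 2 \sqrt{91}\right) = -396 + 2 \sqrt{91}$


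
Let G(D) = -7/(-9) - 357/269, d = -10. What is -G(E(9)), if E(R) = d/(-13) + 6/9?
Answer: 1330/2421 ≈ 0.54936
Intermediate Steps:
E(R) = 56/39 (E(R) = -10/(-13) + 6/9 = -10*(-1/13) + 6*(⅑) = 10/13 + ⅔ = 56/39)
G(D) = -1330/2421 (G(D) = -7*(-⅑) - 357*1/269 = 7/9 - 357/269 = -1330/2421)
-G(E(9)) = -1*(-1330/2421) = 1330/2421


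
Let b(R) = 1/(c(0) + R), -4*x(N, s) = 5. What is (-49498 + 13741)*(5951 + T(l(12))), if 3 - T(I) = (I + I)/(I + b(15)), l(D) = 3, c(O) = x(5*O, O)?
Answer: -35967823272/169 ≈ -2.1283e+8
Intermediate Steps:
x(N, s) = -5/4 (x(N, s) = -¼*5 = -5/4)
c(O) = -5/4
b(R) = 1/(-5/4 + R)
T(I) = 3 - 2*I/(4/55 + I) (T(I) = 3 - (I + I)/(I + 4/(-5 + 4*15)) = 3 - 2*I/(I + 4/(-5 + 60)) = 3 - 2*I/(I + 4/55) = 3 - 2*I/(4/55 + I))
(-49498 + 13741)*(5951 + T(l(12))) = (-49498 + 13741)*(5951 + (12 + 55*3)/(4 + 55*3)) = -35757*(5951 + (12 + 165)/(4 + 165)) = -35757*(5951 + 177/169) = -35757*1005896/169 = -35967823272/169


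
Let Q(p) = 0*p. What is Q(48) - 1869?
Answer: -1869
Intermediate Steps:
Q(p) = 0
Q(48) - 1869 = 0 - 1869 = -1869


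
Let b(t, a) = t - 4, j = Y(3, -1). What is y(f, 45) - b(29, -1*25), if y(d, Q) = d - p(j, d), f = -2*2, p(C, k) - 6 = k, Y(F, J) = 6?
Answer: -31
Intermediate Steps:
j = 6
p(C, k) = 6 + k
f = -4
b(t, a) = -4 + t
y(d, Q) = -6 (y(d, Q) = d - (6 + d) = d + (-6 - d) = -6)
y(f, 45) - b(29, -1*25) = -6 - (-4 + 29) = -6 - 1*25 = -6 - 25 = -31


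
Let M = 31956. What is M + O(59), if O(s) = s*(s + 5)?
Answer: 35732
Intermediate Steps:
O(s) = s*(5 + s)
M + O(59) = 31956 + 59*(5 + 59) = 31956 + 59*64 = 31956 + 3776 = 35732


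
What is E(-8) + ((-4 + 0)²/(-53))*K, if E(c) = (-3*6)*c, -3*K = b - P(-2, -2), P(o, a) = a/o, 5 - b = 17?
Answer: 22688/159 ≈ 142.69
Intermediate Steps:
b = -12 (b = 5 - 1*17 = 5 - 17 = -12)
K = 13/3 (K = -(-12 - (-2)/(-2))/3 = -(-12 - (-2)*(-1)/2)/3 = -(-12 - 1*1)/3 = -(-12 - 1)/3 = -⅓*(-13) = 13/3 ≈ 4.3333)
E(c) = -18*c
E(-8) + ((-4 + 0)²/(-53))*K = -18*(-8) + ((-4 + 0)²/(-53))*(13/3) = 144 + ((-4)²*(-1/53))*(13/3) = 144 + (16*(-1/53))*(13/3) = 144 - 16/53*13/3 = 144 - 208/159 = 22688/159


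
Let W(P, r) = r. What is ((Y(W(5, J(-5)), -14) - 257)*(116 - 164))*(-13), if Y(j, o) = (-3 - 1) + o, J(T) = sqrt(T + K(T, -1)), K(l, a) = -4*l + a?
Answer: -171600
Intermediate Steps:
K(l, a) = a - 4*l
J(T) = sqrt(-1 - 3*T) (J(T) = sqrt(T + (-1 - 4*T)) = sqrt(-1 - 3*T))
Y(j, o) = -4 + o
((Y(W(5, J(-5)), -14) - 257)*(116 - 164))*(-13) = (((-4 - 14) - 257)*(116 - 164))*(-13) = ((-18 - 257)*(-48))*(-13) = -275*(-48)*(-13) = 13200*(-13) = -171600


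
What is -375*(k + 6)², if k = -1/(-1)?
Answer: -18375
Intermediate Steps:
k = 1 (k = -1*(-1) = 1)
-375*(k + 6)² = -375*(1 + 6)² = -375*7² = -375*49 = -18375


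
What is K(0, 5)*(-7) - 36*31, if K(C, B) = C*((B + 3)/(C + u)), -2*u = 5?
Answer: -1116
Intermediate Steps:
u = -5/2 (u = -½*5 = -5/2 ≈ -2.5000)
K(C, B) = C*(3 + B)/(-5/2 + C) (K(C, B) = C*((B + 3)/(C - 5/2)) = C*((3 + B)/(-5/2 + C)) = C*(3 + B)/(-5/2 + C))
K(0, 5)*(-7) - 36*31 = (2*0*(3 + 5)/(-5 + 2*0))*(-7) - 36*31 = (2*0*8/(-5 + 0))*(-7) - 1116 = (2*0*8/(-5))*(-7) - 1116 = (2*0*(-⅕)*8)*(-7) - 1116 = 0*(-7) - 1116 = 0 - 1116 = -1116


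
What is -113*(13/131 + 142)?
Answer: -2103495/131 ≈ -16057.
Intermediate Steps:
-113*(13/131 + 142) = -113*18615/131 = -2103495/131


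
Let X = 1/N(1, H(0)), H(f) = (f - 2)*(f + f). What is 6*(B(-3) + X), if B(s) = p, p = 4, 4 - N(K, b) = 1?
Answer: 26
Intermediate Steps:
H(f) = 2*f*(-2 + f) (H(f) = (-2 + f)*(2*f) = 2*f*(-2 + f))
N(K, b) = 3 (N(K, b) = 4 - 1*1 = 4 - 1 = 3)
X = 1/3 ≈ 0.33333
B(s) = 4
6*(B(-3) + X) = 6*(4 + 1/3) = 6*(13/3) = 26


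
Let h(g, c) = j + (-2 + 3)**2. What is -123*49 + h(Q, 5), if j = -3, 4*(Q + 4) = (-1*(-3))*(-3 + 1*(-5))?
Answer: -6029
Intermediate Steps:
Q = -10 (Q = -4 + ((-1*(-3))*(-3 + 1*(-5)))/4 = -4 + (3*(-3 - 5))/4 = -4 + (3*(-8))/4 = -4 + (1/4)*(-24) = -4 - 6 = -10)
h(g, c) = -2 (h(g, c) = -3 + (-2 + 3)**2 = -3 + 1**2 = -3 + 1 = -2)
-123*49 + h(Q, 5) = -123*49 - 2 = -6027 - 2 = -6029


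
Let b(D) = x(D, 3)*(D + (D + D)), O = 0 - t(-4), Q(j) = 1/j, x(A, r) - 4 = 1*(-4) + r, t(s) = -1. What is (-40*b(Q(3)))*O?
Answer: -120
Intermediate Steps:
x(A, r) = r (x(A, r) = 4 + (1*(-4) + r) = 4 + (-4 + r) = r)
O = 1 (O = 0 - 1*(-1) = 0 + 1 = 1)
b(D) = 9*D (b(D) = 3*(D + (D + D)) = 3*(D + 2*D) = 3*(3*D) = 9*D)
(-40*b(Q(3)))*O = -360/3*1 = -40*3*1 = -120*1 = -120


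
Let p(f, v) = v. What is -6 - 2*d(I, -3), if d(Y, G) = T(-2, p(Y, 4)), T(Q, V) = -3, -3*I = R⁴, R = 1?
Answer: 0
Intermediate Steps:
I = -⅓ (I = -⅓*1⁴ = -⅓*1 = -⅓ ≈ -0.33333)
d(Y, G) = -3
-6 - 2*d(I, -3) = -6 - 2*(-3) = -6 + 6 = 0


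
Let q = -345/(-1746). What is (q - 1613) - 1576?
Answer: -1855883/582 ≈ -3188.8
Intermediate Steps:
q = 115/582 (q = -345*(-1/1746) = 115/582 ≈ 0.19759)
(q - 1613) - 1576 = (115/582 - 1613) - 1576 = -938651/582 - 1576 = -1855883/582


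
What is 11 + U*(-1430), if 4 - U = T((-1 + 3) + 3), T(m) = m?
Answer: 1441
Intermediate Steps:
U = -1 (U = 4 - ((-1 + 3) + 3) = 4 - (2 + 3) = 4 - 1*5 = 4 - 5 = -1)
11 + U*(-1430) = 11 - 1*(-1430) = 11 + 1430 = 1441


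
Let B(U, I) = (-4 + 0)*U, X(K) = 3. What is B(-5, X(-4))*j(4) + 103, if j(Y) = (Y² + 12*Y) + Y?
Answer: 1463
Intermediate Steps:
j(Y) = Y² + 13*Y
B(U, I) = -4*U
B(-5, X(-4))*j(4) + 103 = (-4*(-5))*(4*(13 + 4)) + 103 = 20*(4*17) + 103 = 20*68 + 103 = 1360 + 103 = 1463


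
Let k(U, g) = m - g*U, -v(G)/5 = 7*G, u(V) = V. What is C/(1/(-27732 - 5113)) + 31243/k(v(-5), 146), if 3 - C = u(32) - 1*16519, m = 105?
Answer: -13781369533493/25445 ≈ -5.4161e+8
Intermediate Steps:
v(G) = -35*G
C = 16490 (C = 3 - (32 - 1*16519) = 3 - (32 - 16519) = 3 - 1*(-16487) = 3 + 16487 = 16490)
k(U, g) = 105 - U*g (k(U, g) = 105 - g*U = 105 - U*g)
C/(1/(-27732 - 5113)) + 31243/k(v(-5), 146) = 16490/(1/(-27732 - 5113)) + 31243/(105 - 1*(-35*(-5))*146) = 16490/(1/(-32845)) + 31243/(105 - 1*175*146) = 16490/(-1/32845) + 31243/(105 - 25550) = 16490*(-32845) + 31243/(-25445) = -541614050 + 31243*(-1/25445) = -541614050 - 31243/25445 = -13781369533493/25445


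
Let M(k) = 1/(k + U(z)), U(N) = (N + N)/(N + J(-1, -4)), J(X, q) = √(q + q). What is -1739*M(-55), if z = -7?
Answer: 5281343/161841 + 48692*I*√2/161841 ≈ 32.633 + 0.42548*I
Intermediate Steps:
J(X, q) = √2*√q (J(X, q) = √(2*q) = √2*√q)
U(N) = 2*N/(N + 2*I*√2) (U(N) = (N + N)/(N + √2*√(-4)) = (2*N)/(N + √2*(2*I)) = (2*N)/(N + 2*I*√2) = 2*N/(N + 2*I*√2))
M(k) = 1/(k - 14/(-7 + 2*I*√2)) (M(k) = 1/(k + 2*(-7)/(-7 + 2*I*√2)) = 1/(k - 14/(-7 + 2*I*√2)))
-1739*M(-55) = -1739*(7 - 2*I*√2)/(14 - 55*(7 - 2*I*√2)) = -1739*(7 - 2*I*√2)/(14 + (-385 + 110*I*√2)) = -1739*(7 - 2*I*√2)/(-371 + 110*I*√2)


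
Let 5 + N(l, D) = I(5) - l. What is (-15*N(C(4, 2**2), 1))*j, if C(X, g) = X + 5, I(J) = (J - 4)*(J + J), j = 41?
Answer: 2460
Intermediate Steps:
I(J) = 2*J*(-4 + J) (I(J) = (-4 + J)*(2*J) = 2*J*(-4 + J))
C(X, g) = 5 + X
N(l, D) = 5 - l (N(l, D) = -5 + (2*5*(-4 + 5) - l) = -5 + (2*5*1 - l) = -5 + (10 - l) = 5 - l)
(-15*N(C(4, 2**2), 1))*j = -15*(5 - (5 + 4))*41 = -15*(5 - 1*9)*41 = -15*(5 - 9)*41 = -15*(-4)*41 = 60*41 = 2460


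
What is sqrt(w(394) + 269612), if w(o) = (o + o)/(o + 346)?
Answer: sqrt(9227507145)/185 ≈ 519.24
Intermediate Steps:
w(o) = 2*o/(346 + o) (w(o) = (2*o)/(346 + o) = 2*o/(346 + o))
sqrt(w(394) + 269612) = sqrt(2*394/(346 + 394) + 269612) = sqrt(2*394/740 + 269612) = sqrt(2*394*(1/740) + 269612) = sqrt(197/185 + 269612) = sqrt(49878417/185) = sqrt(9227507145)/185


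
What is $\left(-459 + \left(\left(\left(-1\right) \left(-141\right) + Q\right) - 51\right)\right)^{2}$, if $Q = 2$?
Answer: $134689$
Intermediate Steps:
$\left(-459 + \left(\left(\left(-1\right) \left(-141\right) + Q\right) - 51\right)\right)^{2} = \left(-459 + \left(\left(\left(-1\right) \left(-141\right) + 2\right) - 51\right)\right)^{2} = \left(-459 + \left(\left(141 + 2\right) - 51\right)\right)^{2} = \left(-459 + \left(143 - 51\right)\right)^{2} = \left(-459 + 92\right)^{2} = \left(-367\right)^{2} = 134689$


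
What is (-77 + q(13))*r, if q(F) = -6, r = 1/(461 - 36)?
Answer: -83/425 ≈ -0.19529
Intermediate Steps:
r = 1/425 ≈ 0.0023529
(-77 + q(13))*r = (-77 - 6)*(1/425) = -83*1/425 = -83/425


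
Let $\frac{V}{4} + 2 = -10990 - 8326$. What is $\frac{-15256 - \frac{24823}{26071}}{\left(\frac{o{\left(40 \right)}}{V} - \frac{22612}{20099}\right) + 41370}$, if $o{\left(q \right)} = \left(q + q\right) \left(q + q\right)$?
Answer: $- \frac{77220407570987759}{209380940751130002} \approx -0.3688$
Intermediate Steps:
$o{\left(q \right)} = 4 q^{2}$ ($o{\left(q \right)} = 2 q 2 q = 4 q^{2}$)
$V = -77272$ ($V = -8 + 4 \left(-10990 - 8326\right) = -8 + 4 \left(-19316\right) = -8 - 77264 = -77272$)
$\frac{-15256 - \frac{24823}{26071}}{\left(\frac{o{\left(40 \right)}}{V} - \frac{22612}{20099}\right) + 41370} = \frac{-15256 - \frac{24823}{26071}}{\left(\frac{4 \cdot 40^{2}}{-77272} - \frac{22612}{20099}\right) + 41370} = \frac{-15256 - \frac{24823}{26071}}{\left(4 \cdot 1600 \left(- \frac{1}{77272}\right) - \frac{22612}{20099}\right) + 41370} = \frac{-15256 - \frac{24823}{26071}}{\left(6400 \left(- \frac{1}{77272}\right) - \frac{22612}{20099}\right) + 41370} = - \frac{397763999}{26071 \left(\left(- \frac{800}{9659} - \frac{22612}{20099}\right) + 41370\right)} = - \frac{397763999}{26071 \left(- \frac{234488508}{194136241} + 41370\right)} = - \frac{397763999}{26071 \cdot \frac{8031181801662}{194136241}} = \left(- \frac{397763999}{26071}\right) \frac{194136241}{8031181801662} = - \frac{77220407570987759}{209380940751130002}$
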